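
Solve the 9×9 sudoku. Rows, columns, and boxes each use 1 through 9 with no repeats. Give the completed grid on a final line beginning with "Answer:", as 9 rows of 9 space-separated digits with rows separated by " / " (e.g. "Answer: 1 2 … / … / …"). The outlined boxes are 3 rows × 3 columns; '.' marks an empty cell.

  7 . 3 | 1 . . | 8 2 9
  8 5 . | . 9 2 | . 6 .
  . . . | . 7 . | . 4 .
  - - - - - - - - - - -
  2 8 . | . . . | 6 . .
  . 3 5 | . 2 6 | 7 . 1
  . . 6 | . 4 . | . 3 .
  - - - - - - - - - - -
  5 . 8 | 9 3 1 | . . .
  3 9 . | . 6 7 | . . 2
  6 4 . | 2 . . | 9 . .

Step 1. [r8c3∈{1}] nothing but 1 survives at r8c3, so r8c3=1.
Step 2. [r9c5∈{5,8}] in col 5, 8 fits only at r9c5 ⇒ r9c5=8.
Step 3. [r9c6∈{5}] r9c6's peers cover all but 5. So r9c6=5.
Step 4. [r9c3∈{7}] only 7 remains possible at r9c3, so r9c3=7.
Step 5. [r5c4∈{8}] nothing but 8 survives at r5c4 ⇒ r5c4=8.
Step 6. [r4c4∈{3,5,7}] across row 4, 7 lands solely at r4c4. So r4c4=7.
Step 7. [r6c4∈{5}] r6c4 is down to just 5 ⇒ r6c4=5.
Step 8. [r4c9∈{4,5}] box 6 places 4 nowhere but r4c9, so r4c9=4.
Step 9. [r4c3∈{9}] r4c3 is down to just 9, so r4c3=9.
Step 10. [r3c4∈{3,6}] col 4 places 6 nowhere but r3c4. So r3c4=6.
Step 11. [r2c4∈{3,4}] in col 4, 3 fits only at r2c4 ⇒ r2c4=3.
Step 12. [r3c7∈{1,3,5}] in col 7, 3 fits only at r3c7, so r3c7=3.
Step 13. [r6c1∈{1}] r6c1's peers cover all but 1. So r6c1=1.
Step 14. [r8c7∈{4,5}] 5 has one home in col 7: r8c7 ⇒ r8c7=5.
Step 15. [r3c3∈{2}] nothing but 2 survives at r3c3. So r3c3=2.
Step 16. [r2c9∈{7}] r2c9's peers cover all but 7. So r2c9=7.
Step 17. [r3c6∈{8}] only 8 remains possible at r3c6 ⇒ r3c6=8.
Step 18. [r6c7∈{2}] only 2 remains possible at r6c7 ⇒ r6c7=2.
Step 19. [r1c5∈{5}] r1c5 is down to just 5. So r1c5=5.
Step 20. [r9c8∈{1}] r9c8 has the single candidate 1, so r9c8=1.
Step 21. [r4c5∈{1}] only 1 remains possible at r4c5 ⇒ r4c5=1.
Step 22. [r7c9∈{6}] r7c9's peers cover all but 6 ⇒ r7c9=6.
Step 23. [r4c8∈{5}] r4c8 is down to just 5. So r4c8=5.
Step 24. [r7c7∈{4}] nothing but 4 survives at r7c7, so r7c7=4.
Step 25. [r6c6∈{9}] r6c6 has the single candidate 9. So r6c6=9.
Step 26. [r6c9∈{8}] r6c9 has the single candidate 8 ⇒ r6c9=8.
Step 27. [r1c2∈{6}] only 6 remains possible at r1c2. So r1c2=6.
Step 28. [r1c6∈{4}] r1c6 has the single candidate 4, so r1c6=4.
Step 29. [r4c6∈{3}] r4c6 has the single candidate 3, so r4c6=3.
Step 30. [r5c8∈{9}] nothing but 9 survives at r5c8, so r5c8=9.
Step 31. [r5c1∈{4}] only 4 remains possible at r5c1. So r5c1=4.
Step 32. [r3c9∈{5}] r3c9 is down to just 5, so r3c9=5.
Step 33. [r3c2∈{1}] only 1 remains possible at r3c2. So r3c2=1.
Step 34. [r3c1∈{9}] r3c1's peers cover all but 9, so r3c1=9.
Step 35. [r8c4∈{4}] r8c4 is down to just 4, so r8c4=4.
Step 36. [r2c7∈{1}] r2c7 is down to just 1, so r2c7=1.
Step 37. [r8c8∈{8}] r8c8 is down to just 8, so r8c8=8.
Step 38. [r7c8∈{7}] r7c8's peers cover all but 7. So r7c8=7.
Step 39. [r9c9∈{3}] r9c9 is down to just 3 ⇒ r9c9=3.
Step 40. [r6c2∈{7}] r6c2's peers cover all but 7, so r6c2=7.
Step 41. [r7c2∈{2}] r7c2's peers cover all but 2. So r7c2=2.
Step 42. [r2c3∈{4}] r2c3 is down to just 4 ⇒ r2c3=4.

Answer: 7 6 3 1 5 4 8 2 9 / 8 5 4 3 9 2 1 6 7 / 9 1 2 6 7 8 3 4 5 / 2 8 9 7 1 3 6 5 4 / 4 3 5 8 2 6 7 9 1 / 1 7 6 5 4 9 2 3 8 / 5 2 8 9 3 1 4 7 6 / 3 9 1 4 6 7 5 8 2 / 6 4 7 2 8 5 9 1 3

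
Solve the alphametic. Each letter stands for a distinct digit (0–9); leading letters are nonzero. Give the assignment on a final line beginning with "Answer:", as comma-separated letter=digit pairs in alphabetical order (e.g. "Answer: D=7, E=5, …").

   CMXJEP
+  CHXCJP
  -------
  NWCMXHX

Step 1. [col 1: P + P ≡ X (mod 10)] several values work for X in column 1 (P + P ≡ X (mod 10), carry-in 0); try X=2, so X=2.
Step 2. [col 1: P + P ≡ X (mod 10)] column 1 (P + P ≡ X (mod 10), carry-in 0) doesn't pin P yet; pick P=6 and continue, so P=6.
Step 3. [N] adding two 6-digit numbers gives at most 6+1 digits, and here it does — N is that final carry and must be 1 ⇒ N=1.
Step 4. [col 2: E + J ≡ H (mod 10)] column 2 (E + J ≡ H (mod 10), carry-in 1) doesn't pin J yet; pick J=3 and continue. So J=3.
Step 5. [col 2: E + J ≡ H (mod 10)] several values work for E in column 2 (E + J ≡ H (mod 10), carry-in 1); try E=0. So E=0.
Step 6. [col 2: E + J ≡ H (mod 10)] column 2: given E=0, J=3, carry-in 1, and digits 0,1,2,3,6 already taken and all letters distinct, E+J≡H (mod 10) forces H=4 ⇒ H=4.
Step 7. [col 3: J + C ≡ X (mod 10)] column 3: given J=3, X=2, carry-in 0, and digits 0,1,2,3,4,6 already taken and all letters distinct, J+C≡X (mod 10) forces C=9. So C=9.
Step 8. [col 4: X + X ≡ M (mod 10)] in column 4 we have X+X≡M with carry-in 1; given X=2 and digits 0,1,2,3,4,6,9 already taken and all letters distinct, that pins M to 5. So M=5.
Step 9. [col 6: C + C ≡ W (mod 10)] column 6 reads C+C+carry(0)=W with C=9; with digits 0,1,2,3,4,5,6,9 already taken and all letters distinct, the only value for W is 8 ⇒ W=8.

Answer: C=9, E=0, H=4, J=3, M=5, N=1, P=6, W=8, X=2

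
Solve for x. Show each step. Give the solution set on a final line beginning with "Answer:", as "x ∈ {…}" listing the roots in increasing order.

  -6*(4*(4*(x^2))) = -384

Step 1. [-6*(4*(4*(x^2))) = -384] leading coefficient -6: divide by -6, so div: 4*(4*(x^2)) = 64.
Step 2. [4*(4*(x^2)) = 64] LHS = 4·(…); ÷4 both sides. So div: 4*(x^2) = 16.
Step 3. [4*(x^2) = 16] leading coefficient 4: divide by 4, so div: x^2 = 4.
Step 4. [x^2 = 4] √ both sides: 4 ≥ 0 gives two branches ⇒ sqrt: x = 2 or -2.

Answer: x ∈ {-2, 2}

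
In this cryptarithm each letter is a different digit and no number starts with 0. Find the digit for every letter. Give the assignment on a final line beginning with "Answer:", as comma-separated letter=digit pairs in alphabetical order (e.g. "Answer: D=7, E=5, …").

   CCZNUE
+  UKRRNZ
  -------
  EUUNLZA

Step 1. [col 1: E + Z ≡ A (mod 10)] several values work for A in column 1 (E + Z ≡ A (mod 10), carry-in 0); try A=5, so A=5.
Step 2. [col 1: E + Z ≡ A (mod 10)] no forcing yet in column 1 (carry-in 0); Z=4 is free and consistent — try it. So Z=4.
Step 3. [col 1: E + Z ≡ A (mod 10)] column 1: given Z=4, A=5, carry-in 0, and digits 4,5 already taken and all letters distinct, E+Z≡A (mod 10) forces E=1 ⇒ E=1.
Step 4. [col 2: U + N ≡ Z (mod 10)] N=8 is one option consistent with column 2 (U + N ≡ Z (mod 10), carry-in 0) — take it, so N=8.
Step 5. [col 2: U + N ≡ Z (mod 10)] in column 2 we have U+N≡Z with carry-in 0; given N=8, Z=4 and digits 1,4,5,8 already taken and all letters distinct, that pins U to 6. So U=6.
Step 6. [col 3: N + R ≡ L (mod 10)] column 3 (N + R ≡ L (mod 10), carry-in 1) doesn't pin L yet; pick L=2 and continue ⇒ L=2.
Step 7. [col 3: N + R ≡ L (mod 10)] from column 3 (N=8, L=2, carry-in 1, digits 1,2,4,5,6,8 already taken and all letters distinct): R must equal 3, so R=3.
Step 8. [col 5: C + K ≡ U (mod 10)] no forcing yet in column 5 (carry-in 0); K=7 is free and consistent — try it. So K=7.
Step 9. [col 5: C + K ≡ U (mod 10)] from column 5 (K=7, U=6, carry-in 0, digits 1,2,3,4,5,6,7,8 already taken and all letters distinct): C must equal 9. So C=9.

Answer: A=5, C=9, E=1, K=7, L=2, N=8, R=3, U=6, Z=4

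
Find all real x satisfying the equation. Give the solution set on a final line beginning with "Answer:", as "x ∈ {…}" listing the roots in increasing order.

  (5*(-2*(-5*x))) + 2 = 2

Step 1. [(5*(-2*(-5*x))) + 2 = 2] the outer +2 inverts by subtracting 2. So sub: 5*(-2*(-5*x)) = 0.
Step 2. [5*(-2*(-5*x)) = 0] 5·(inner) — divide through by 5. So div: -2*(-5*x) = 0.
Step 3. [-2*(-5*x) = 0] -2 out front; divide by -2 ⇒ div: -5*x = 0.
Step 4. [-5*x = 0] leading coefficient -5: divide by -5 ⇒ div: x = 0.

Answer: x ∈ {0}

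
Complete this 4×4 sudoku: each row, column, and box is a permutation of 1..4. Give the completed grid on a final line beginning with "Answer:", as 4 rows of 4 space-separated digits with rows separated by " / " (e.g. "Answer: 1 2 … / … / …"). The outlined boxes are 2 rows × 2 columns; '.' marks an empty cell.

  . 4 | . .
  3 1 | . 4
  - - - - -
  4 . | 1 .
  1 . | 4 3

Step 1. [r1c1∈{2}] r1c1 has the single candidate 2 ⇒ r1c1=2.
Step 2. [r4c2∈{2}] r4c2 is down to just 2, so r4c2=2.
Step 3. [r3c2∈{3}] only 3 remains possible at r3c2. So r3c2=3.
Step 4. [r2c3∈{2}] r2c3's peers cover all but 2. So r2c3=2.
Step 5. [r1c4∈{1}] nothing but 1 survives at r1c4, so r1c4=1.
Step 6. [r1c3∈{3}] r1c3's peers cover all but 3. So r1c3=3.
Step 7. [r3c4∈{2}] r3c4 has the single candidate 2. So r3c4=2.

Answer: 2 4 3 1 / 3 1 2 4 / 4 3 1 2 / 1 2 4 3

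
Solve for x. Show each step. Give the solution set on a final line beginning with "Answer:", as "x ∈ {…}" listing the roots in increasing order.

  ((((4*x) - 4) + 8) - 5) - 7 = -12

Step 1. [((((4*x) - 4) + 8) - 5) - 7 = -12] peel the -7: add 7 from each side. So sub: (((4*x) - 4) + 8) - 5 = -5.
Step 2. [(((4*x) - 4) + 8) - 5 = -5] peel the -5: add 5 from each side ⇒ sub: ((4*x) - 4) + 8 = 0.
Step 3. [((4*x) - 4) + 8 = 0] subtract 8: x sits inside (… + 8) ⇒ sub: (4*x) - 4 = -8.
Step 4. [(4*x) - 4 = -8] 4 | LHS and 4 | -8: pull 4 out ⇒ factor: x - 1 = -2.
Step 5. [x - 1 = -2] peel the -1: add 1 from each side. So sub: x = -1.

Answer: x ∈ {-1}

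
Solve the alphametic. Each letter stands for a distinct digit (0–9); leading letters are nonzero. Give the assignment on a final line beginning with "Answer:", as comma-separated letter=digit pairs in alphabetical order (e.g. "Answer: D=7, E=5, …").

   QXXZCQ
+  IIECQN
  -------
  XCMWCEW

Step 1. [col 1: Q + N ≡ W (mod 10)] Q=4 is one option consistent with column 1 (Q + N ≡ W (mod 10), carry-in 0) — take it, so Q=4.
Step 2. [col 1: Q + N ≡ W (mod 10)] N=3 is one option consistent with column 1 (Q + N ≡ W (mod 10), carry-in 0) — take it. So N=3.
Step 3. [X] adding two 6-digit numbers gives at most 6+1 digits, and here it does — X is that final carry and must be 1, so X=1.
Step 4. [col 1: Q + N ≡ W (mod 10)] in column 1 we have Q+N≡W with carry-in 0; given Q=4, N=3 and digits 1,3,4 already taken and all letters distinct, that pins W to 7, so W=7.
Step 5. [col 2: C + Q ≡ E (mod 10)] several values work for E in column 2 (C + Q ≡ E (mod 10), carry-in 0); try E=6, so E=6.
Step 6. [col 2: C + Q ≡ E (mod 10)] column 2 reads C+Q+carry(0)=E with Q=4, E=6; with digits 1,3,4,6,7 already taken and all letters distinct, the only value for C is 2. So C=2.
Step 7. [col 3: Z + C ≡ C (mod 10)] in column 3 we have Z+C≡C with carry-in 0; given C=2 and digits 1,2,3,4,6,7 already taken and all letters distinct, that pins Z to 0 ⇒ Z=0.
Step 8. [col 5: X + I ≡ M (mod 10)] in column 5 we have X+I≡M with carry-in 0; given X=1 and digits 0,1,2,3,4,6,7 already taken and all letters distinct, that pins M to 9 ⇒ M=9.
Step 9. [col 5: X + I ≡ M (mod 10)] from column 5 (X=1, M=9, carry-in 0, digits 0,1,2,3,4,6,7,9 already taken and all letters distinct): I must equal 8 ⇒ I=8.

Answer: C=2, E=6, I=8, M=9, N=3, Q=4, W=7, X=1, Z=0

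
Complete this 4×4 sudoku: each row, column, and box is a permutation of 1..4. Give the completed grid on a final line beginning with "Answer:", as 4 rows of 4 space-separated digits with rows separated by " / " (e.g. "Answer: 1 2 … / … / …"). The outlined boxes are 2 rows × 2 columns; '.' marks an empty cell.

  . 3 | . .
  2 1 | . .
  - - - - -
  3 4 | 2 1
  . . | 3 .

Step 1. [r2c3∈{4}] r2c3's peers cover all but 4 ⇒ r2c3=4.
Step 2. [r4c2∈{2}] nothing but 2 survives at r4c2 ⇒ r4c2=2.
Step 3. [r1c1∈{4}] only 4 remains possible at r1c1 ⇒ r1c1=4.
Step 4. [r1c3∈{1}] nothing but 1 survives at r1c3, so r1c3=1.
Step 5. [r4c4∈{4}] only 4 remains possible at r4c4, so r4c4=4.
Step 6. [r1c4∈{2}] nothing but 2 survives at r1c4, so r1c4=2.
Step 7. [r4c1∈{1}] r4c1 has the single candidate 1 ⇒ r4c1=1.
Step 8. [r2c4∈{3}] r2c4's peers cover all but 3 ⇒ r2c4=3.

Answer: 4 3 1 2 / 2 1 4 3 / 3 4 2 1 / 1 2 3 4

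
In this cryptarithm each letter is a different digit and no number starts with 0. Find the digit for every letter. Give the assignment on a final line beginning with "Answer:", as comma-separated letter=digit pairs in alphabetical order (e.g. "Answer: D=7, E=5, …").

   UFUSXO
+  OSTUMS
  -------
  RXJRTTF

Step 1. [col 1: O + S ≡ F (mod 10)] S=3 is one option consistent with column 1 (O + S ≡ F (mod 10), carry-in 0) — take it ⇒ S=3.
Step 2. [col 1: O + S ≡ F (mod 10)] column 1 (O + S ≡ F (mod 10), carry-in 0) doesn't pin O yet; pick O=7 and continue, so O=7.
Step 3. [R] adding two 6-digit numbers gives at most 6+1 digits, and here it does — R is that final carry and must be 1, so R=1.
Step 4. [col 1: O + S ≡ F (mod 10)] column 1 reads O+S+carry(0)=F with O=7, S=3; with digits 1,3,7 already taken and all letters distinct, the only value for F is 0 ⇒ F=0.
Step 5. [col 2: X + M ≡ T (mod 10)] several values work for T in column 2 (X + M ≡ T (mod 10), carry-in 1); try T=2. So T=2.
Step 6. [col 2: X + M ≡ T (mod 10)] no forcing yet in column 2 (carry-in 1); M=6 is free and consistent — try it, so M=6.
Step 7. [col 2: X + M ≡ T (mod 10)] from column 2 (M=6, T=2, carry-in 1, digits 0,1,2,3,6,7 already taken and all letters distinct): X must equal 5, so X=5.
Step 8. [col 3: S + U ≡ T (mod 10)] in column 3 we have S+U≡T with carry-in 1; given S=3, T=2 and digits 0,1,2,3,5,6,7 already taken and all letters distinct, that pins U to 8, so U=8.
Step 9. [col 5: F + S ≡ J (mod 10)] from column 5 (F=0, S=3, carry-in 1, digits 0,1,2,3,5,6,7,8 already taken and all letters distinct): J must equal 4, so J=4.

Answer: F=0, J=4, M=6, O=7, R=1, S=3, T=2, U=8, X=5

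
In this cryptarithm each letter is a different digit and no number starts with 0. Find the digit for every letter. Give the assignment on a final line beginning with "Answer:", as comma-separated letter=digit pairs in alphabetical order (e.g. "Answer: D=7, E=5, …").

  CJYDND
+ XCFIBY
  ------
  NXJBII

Step 1. [col 1: D + Y ≡ I (mod 10)] column 1 (D + Y ≡ I (mod 10), carry-in 0) doesn't pin Y yet; pick Y=4 and continue ⇒ Y=4.
Step 2. [col 1: D + Y ≡ I (mod 10)] several values work for I in column 1 (D + Y ≡ I (mod 10), carry-in 0); try I=5 ⇒ I=5.
Step 3. [col 1: D + Y ≡ I (mod 10)] column 1 reads D+Y+carry(0)=I with Y=4, I=5; with digits 4,5 already taken and all letters distinct, the only value for D is 1, so D=1.
Step 4. [col 2: N + B ≡ I (mod 10)] N=8 is one option consistent with column 2 (N + B ≡ I (mod 10), carry-in 0) — take it, so N=8.
Step 5. [col 2: N + B ≡ I (mod 10)] in column 2 we have N+B≡I with carry-in 0; given N=8, I=5 and digits 1,4,5,8 already taken and all letters distinct, that pins B to 7 ⇒ B=7.
Step 6. [col 4: Y + F ≡ J (mod 10)] several values work for F in column 4 (Y + F ≡ J (mod 10), carry-in 0); try F=9. So F=9.
Step 7. [col 4: Y + F ≡ J (mod 10)] column 4: given Y=4, F=9, carry-in 0, and digits 1,4,5,7,8,9 already taken and all letters distinct, Y+F≡J (mod 10) forces J=3, so J=3.
Step 8. [col 5: J + C ≡ X (mod 10)] several values work for C in column 5 (J + C ≡ X (mod 10), carry-in 1); try C=2. So C=2.
Step 9. [col 5: J + C ≡ X (mod 10)] from column 5 (J=3, C=2, carry-in 1, digits 1,2,3,4,5,7,8,9 already taken and all letters distinct): X must equal 6 ⇒ X=6.

Answer: B=7, C=2, D=1, F=9, I=5, J=3, N=8, X=6, Y=4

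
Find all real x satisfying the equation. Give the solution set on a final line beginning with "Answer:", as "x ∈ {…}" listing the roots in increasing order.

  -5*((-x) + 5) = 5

Step 1. [-5*((-x) + 5) = 5] -5·(inner) — divide through by -5. So div: (-x) + 5 = -1.
Step 2. [(-x) + 5 = -1] the outer +5 inverts by subtracting 5, so sub: -x = -6.
Step 3. [-x = -6] LHS negated; negate both sides. So neg: x = 6.

Answer: x ∈ {6}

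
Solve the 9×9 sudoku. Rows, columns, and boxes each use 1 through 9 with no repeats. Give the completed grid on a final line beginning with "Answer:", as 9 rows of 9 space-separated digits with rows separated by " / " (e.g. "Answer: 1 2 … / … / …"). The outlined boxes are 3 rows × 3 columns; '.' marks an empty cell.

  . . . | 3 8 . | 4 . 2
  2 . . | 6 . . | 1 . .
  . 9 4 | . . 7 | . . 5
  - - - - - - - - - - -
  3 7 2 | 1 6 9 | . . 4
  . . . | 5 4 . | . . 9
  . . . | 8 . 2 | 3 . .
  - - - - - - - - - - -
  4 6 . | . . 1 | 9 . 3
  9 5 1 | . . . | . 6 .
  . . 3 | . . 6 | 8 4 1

Step 1. [r8c9∈{7}] r8c9 is down to just 7. So r8c9=7.
Step 2. [r9c5∈{2,5,7,9}] across row 9, 5 lands solely at r9c5 ⇒ r9c5=5.
Step 3. [r3c4∈{2}] only 2 remains possible at r3c4. So r3c4=2.
Step 4. [r2c9∈{8}] only 8 remains possible at r2c9. So r2c9=8.
Step 5. [r5c7∈{2,6,7}] r5c7 is the only open cell in col 7 admitting 7. So r5c7=7.
Step 6. [r5c2∈{1,8}] 8 has one home in col 2: r5c2 ⇒ r5c2=8.
Step 7. [r5c3∈{6}] nothing but 6 survives at r5c3 ⇒ r5c3=6.
Step 8. [r5c1∈{1}] nothing but 1 survives at r5c1, so r5c1=1.
Step 9. [r1c1∈{5,6,7}] across row 1, 6 lands solely at r1c1. So r1c1=6.
Step 10. [r7c4∈{7}] r7c4 has the single candidate 7. So r7c4=7.
Step 11. [r7c8∈{2,5}] r7c8 is the only open cell in row 7 admitting 5 ⇒ r7c8=5.
Step 12. [r2c6∈{4,5}] in row 2, 4 fits only at r2c6, so r2c6=4.
Step 13. [r2c3∈{5,7}] in row 2, 5 fits only at r2c3. So r2c3=5.
Step 14. [r2c8∈{3,7,9}] across row 2, 7 lands solely at r2c8 ⇒ r2c8=7.
Step 15. [r8c5∈{2,3}] across col 5, 3 lands solely at r8c5. So r8c5=3.
Step 16. [r8c6∈{8}] r8c6's peers cover all but 8 ⇒ r8c6=8.
Step 17. [r6c2∈{4}] r6c2 is down to just 4, so r6c2=4.
Step 18. [r5c8∈{2}] r5c8 has the single candidate 2 ⇒ r5c8=2.
Step 19. [r9c2∈{2}] r9c2's peers cover all but 2. So r9c2=2.
Step 20. [r8c7∈{2}] r8c7 is down to just 2 ⇒ r8c7=2.
Step 21. [r8c4∈{4}] r8c4 is down to just 4. So r8c4=4.
Step 22. [r5c6∈{3}] r5c6's peers cover all but 3, so r5c6=3.
Step 23. [r4c7∈{5}] nothing but 5 survives at r4c7 ⇒ r4c7=5.
Step 24. [r7c3∈{8}] only 8 remains possible at r7c3, so r7c3=8.
Step 25. [r7c5∈{2}] r7c5 is down to just 2. So r7c5=2.
Step 26. [r3c7∈{6}] r3c7's peers cover all but 6. So r3c7=6.
Step 27. [r6c9∈{6}] only 6 remains possible at r6c9, so r6c9=6.
Step 28. [r1c6∈{5}] only 5 remains possible at r1c6 ⇒ r1c6=5.
Step 29. [r1c3∈{7}] r1c3 has the single candidate 7, so r1c3=7.
Step 30. [r2c2∈{3}] r2c2's peers cover all but 3. So r2c2=3.
Step 31. [r9c4∈{9}] nothing but 9 survives at r9c4 ⇒ r9c4=9.
Step 32. [r9c1∈{7}] r9c1 is down to just 7, so r9c1=7.
Step 33. [r4c8∈{8}] nothing but 8 survives at r4c8, so r4c8=8.
Step 34. [r1c8∈{9}] nothing but 9 survives at r1c8. So r1c8=9.
Step 35. [r6c8∈{1}] nothing but 1 survives at r6c8. So r6c8=1.
Step 36. [r2c5∈{9}] nothing but 9 survives at r2c5 ⇒ r2c5=9.
Step 37. [r3c8∈{3}] r3c8 is down to just 3, so r3c8=3.
Step 38. [r6c1∈{5}] r6c1's peers cover all but 5 ⇒ r6c1=5.
Step 39. [r6c3∈{9}] r6c3's peers cover all but 9. So r6c3=9.
Step 40. [r1c2∈{1}] only 1 remains possible at r1c2 ⇒ r1c2=1.
Step 41. [r3c1∈{8}] r3c1's peers cover all but 8, so r3c1=8.
Step 42. [r3c5∈{1}] r3c5's peers cover all but 1, so r3c5=1.
Step 43. [r6c5∈{7}] r6c5 has the single candidate 7, so r6c5=7.

Answer: 6 1 7 3 8 5 4 9 2 / 2 3 5 6 9 4 1 7 8 / 8 9 4 2 1 7 6 3 5 / 3 7 2 1 6 9 5 8 4 / 1 8 6 5 4 3 7 2 9 / 5 4 9 8 7 2 3 1 6 / 4 6 8 7 2 1 9 5 3 / 9 5 1 4 3 8 2 6 7 / 7 2 3 9 5 6 8 4 1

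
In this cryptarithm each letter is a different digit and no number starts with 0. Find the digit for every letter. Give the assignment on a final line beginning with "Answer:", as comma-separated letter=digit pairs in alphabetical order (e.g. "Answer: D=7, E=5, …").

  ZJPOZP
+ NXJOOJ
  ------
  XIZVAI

Step 1. [col 1: P + J ≡ I (mod 10)] no forcing yet in column 1 (carry-in 0); I=1 is free and consistent — try it. So I=1.
Step 2. [col 1: P + J ≡ I (mod 10)] no forcing yet in column 1 (carry-in 0); J=4 is free and consistent — try it, so J=4.
Step 3. [col 1: P + J ≡ I (mod 10)] column 1: given J=4, I=1, carry-in 0, and digits 1,4 already taken and all letters distinct, P+J≡I (mod 10) forces P=7 ⇒ P=7.
Step 4. [col 2: Z + O ≡ A (mod 10)] no forcing yet in column 2 (carry-in 1); Z=2 is free and consistent — try it ⇒ Z=2.
Step 5. [col 2: Z + O ≡ A (mod 10)] several values work for O in column 2 (Z + O ≡ A (mod 10), carry-in 1); try O=5, so O=5.
Step 6. [col 2: Z + O ≡ A (mod 10)] in column 2 we have Z+O≡A with carry-in 1; given Z=2, O=5 and digits 1,2,4,5,7 already taken and all letters distinct, that pins A to 8. So A=8.
Step 7. [col 3: O + O ≡ V (mod 10)] column 3: given O=5, carry-in 0, and digits 1,2,4,5,7,8 already taken and all letters distinct, O+O≡V (mod 10) forces V=0. So V=0.
Step 8. [col 5: J + X ≡ I (mod 10)] in column 5 we have J+X≡I with carry-in 1; given J=4, I=1 and digits 0,1,2,4,5,7,8 already taken and all letters distinct, that pins X to 6 ⇒ X=6.
Step 9. [col 6: Z + N ≡ X (mod 10)] from column 6 (Z=2, X=6, carry-in 1, digits 0,1,2,4,5,6,7,8 already taken and all letters distinct): N must equal 3 ⇒ N=3.

Answer: A=8, I=1, J=4, N=3, O=5, P=7, V=0, X=6, Z=2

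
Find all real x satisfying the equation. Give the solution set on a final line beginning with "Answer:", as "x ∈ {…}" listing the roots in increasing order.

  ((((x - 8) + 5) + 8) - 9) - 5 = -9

Step 1. [((((x - 8) + 5) + 8) - 9) - 5 = -9] 5 comes off first (add 5). So sub: (((x - 8) + 5) + 8) - 9 = -4.
Step 2. [(((x - 8) + 5) + 8) - 9 = -4] 9 comes off first (add 9), so sub: ((x - 8) + 5) + 8 = 5.
Step 3. [((x - 8) + 5) + 8 = 5] +8 is outermost — subtract 8 both sides. So sub: (x - 8) + 5 = -3.
Step 4. [(x - 8) + 5 = -3] peel the +5: subtract 5 from each side ⇒ sub: x - 8 = -8.
Step 5. [x - 8 = -8] peel the -8: add 8 from each side. So sub: x = 0.

Answer: x ∈ {0}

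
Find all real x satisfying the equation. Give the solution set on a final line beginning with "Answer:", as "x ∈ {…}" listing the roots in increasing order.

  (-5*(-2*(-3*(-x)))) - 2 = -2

Step 1. [(-5*(-2*(-3*(-x)))) - 2 = -2] add 2: x sits inside (… - 2), so sub: -5*(-2*(-3*(-x))) = 0.
Step 2. [-5*(-2*(-3*(-x))) = 0] leading coefficient -5: divide by -5 ⇒ div: -2*(-3*(-x)) = 0.
Step 3. [-2*(-3*(-x)) = 0] -2 out front; divide by -2. So div: -3*(-x) = 0.
Step 4. [-3*(-x) = 0] -3·(inner) — divide through by -3, so div: -x = 0.
Step 5. [-x = 0] leading − — multiply by −1 ⇒ neg: x = 0.

Answer: x ∈ {0}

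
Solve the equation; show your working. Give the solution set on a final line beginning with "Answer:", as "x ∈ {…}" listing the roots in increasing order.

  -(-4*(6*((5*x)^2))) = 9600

Step 1. [-(-4*(6*((5*x)^2))) = 9600] flip signs both sides. So neg: -4*(6*((5*x)^2)) = -9600.
Step 2. [-4*(6*((5*x)^2)) = -9600] -4·(inner) — divide through by -4, so div: 6*((5*x)^2) = 2400.
Step 3. [6*((5*x)^2) = 2400] leading coefficient 6: divide by 6, so div: (5*x)^2 = 400.
Step 4. [(5*x)^2 = 400] √ both sides: 400 ≥ 0 gives two branches, so sqrt: 5*x = 20 or -20.
Step 5. [5*x = 20 or -20] 5 out front; divide by 5, so div: x = 4 or -4.

Answer: x ∈ {-4, 4}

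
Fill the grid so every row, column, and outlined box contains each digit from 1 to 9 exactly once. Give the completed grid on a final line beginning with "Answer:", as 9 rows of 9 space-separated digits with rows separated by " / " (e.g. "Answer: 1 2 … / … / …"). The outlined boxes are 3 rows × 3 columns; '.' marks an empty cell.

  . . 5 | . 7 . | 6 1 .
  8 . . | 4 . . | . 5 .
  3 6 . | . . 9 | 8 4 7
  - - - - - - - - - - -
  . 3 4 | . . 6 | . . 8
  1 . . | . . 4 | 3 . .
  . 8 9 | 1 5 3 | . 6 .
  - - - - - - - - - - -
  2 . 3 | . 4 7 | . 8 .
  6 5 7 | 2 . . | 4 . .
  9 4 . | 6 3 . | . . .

Step 1. [r4c7∈{1,2,5,7,9}] in row 4, 1 fits only at r4c7, so r4c7=1.
Step 2. [r9c6∈{1,5,8}] r9c6 is the only open cell in col 6 admitting 5, so r9c6=5.
Step 3. [r7c4∈{9}] only 9 remains possible at r7c4. So r7c4=9.
Step 4. [r2c2∈{1,2,7,9}] in row 2, 7 fits only at r2c2. So r2c2=7.
Step 5. [r5c2∈{2}] r5c2 is down to just 2. So r5c2=2.
Step 6. [r2c9∈{2,3,9}] r2c9 is the only open cell in row 2 admitting 3 ⇒ r2c9=3.
Step 7. [r4c5∈{2,9}] box 5 places 2 nowhere but r4c5 ⇒ r4c5=2.
Step 8. [r4c8∈{7,9}] in row 4, 9 fits only at r4c8. So r4c8=9.
Step 9. [r3c5∈{1}] r3c5 is down to just 1. So r3c5=1.
Step 10. [r5c8∈{7}] r5c8 is down to just 7, so r5c8=7.
Step 11. [r2c6∈{2}] nothing but 2 survives at r2c6 ⇒ r2c6=2.
Step 12. [r1c9∈{2,9}] in row 1, 2 fits only at r1c9. So r1c9=2.
Step 13. [r9c9∈{1}] r9c9's peers cover all but 1. So r9c9=1.
Step 14. [r5c4∈{8}] r5c4's peers cover all but 8 ⇒ r5c4=8.
Step 15. [r8c6∈{1,8}] across row 8, 1 lands solely at r8c6. So r8c6=1.
Step 16. [r9c7∈{2,7}] in row 9, 7 fits only at r9c7, so r9c7=7.
Step 17. [r6c1∈{7}] r6c1 has the single candidate 7 ⇒ r6c1=7.
Step 18. [r5c9∈{5}] r5c9 is down to just 5, so r5c9=5.
Step 19. [r6c7∈{2}] r6c7 is down to just 2. So r6c7=2.
Step 20. [r9c3∈{8}] r9c3 has the single candidate 8 ⇒ r9c3=8.
Step 21. [r7c9∈{6}] only 6 remains possible at r7c9. So r7c9=6.
Step 22. [r7c7∈{5}] r7c7 has the single candidate 5 ⇒ r7c7=5.
Step 23. [r2c7∈{9}] r2c7 has the single candidate 9 ⇒ r2c7=9.
Step 24. [r8c8∈{3}] r8c8 is down to just 3. So r8c8=3.
Step 25. [r1c4∈{3}] only 3 remains possible at r1c4 ⇒ r1c4=3.
Step 26. [r5c3∈{6}] r5c3 has the single candidate 6 ⇒ r5c3=6.
Step 27. [r4c4∈{7}] r4c4 is down to just 7, so r4c4=7.
Step 28. [r2c5∈{6}] only 6 remains possible at r2c5 ⇒ r2c5=6.
Step 29. [r4c1∈{5}] r4c1's peers cover all but 5, so r4c1=5.
Step 30. [r7c2∈{1}] only 1 remains possible at r7c2, so r7c2=1.
Step 31. [r9c8∈{2}] r9c8 has the single candidate 2 ⇒ r9c8=2.
Step 32. [r2c3∈{1}] nothing but 1 survives at r2c3, so r2c3=1.
Step 33. [r8c9∈{9}] nothing but 9 survives at r8c9. So r8c9=9.
Step 34. [r1c6∈{8}] r1c6 has the single candidate 8, so r1c6=8.
Step 35. [r3c3∈{2}] r3c3 is down to just 2 ⇒ r3c3=2.
Step 36. [r8c5∈{8}] r8c5 is down to just 8. So r8c5=8.
Step 37. [r6c9∈{4}] only 4 remains possible at r6c9, so r6c9=4.
Step 38. [r5c5∈{9}] nothing but 9 survives at r5c5 ⇒ r5c5=9.
Step 39. [r1c2∈{9}] r1c2 has the single candidate 9 ⇒ r1c2=9.
Step 40. [r3c4∈{5}] only 5 remains possible at r3c4, so r3c4=5.
Step 41. [r1c1∈{4}] r1c1 is down to just 4. So r1c1=4.

Answer: 4 9 5 3 7 8 6 1 2 / 8 7 1 4 6 2 9 5 3 / 3 6 2 5 1 9 8 4 7 / 5 3 4 7 2 6 1 9 8 / 1 2 6 8 9 4 3 7 5 / 7 8 9 1 5 3 2 6 4 / 2 1 3 9 4 7 5 8 6 / 6 5 7 2 8 1 4 3 9 / 9 4 8 6 3 5 7 2 1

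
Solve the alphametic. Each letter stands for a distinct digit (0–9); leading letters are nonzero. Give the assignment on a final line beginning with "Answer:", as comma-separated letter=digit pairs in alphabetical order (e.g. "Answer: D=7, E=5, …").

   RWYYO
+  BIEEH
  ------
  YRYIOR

Step 1. [col 1: O + H ≡ R (mod 10)] column 1 (O + H ≡ R (mod 10), carry-in 0) doesn't pin O yet; pick O=8 and continue ⇒ O=8.
Step 2. [col 1: O + H ≡ R (mod 10)] no forcing yet in column 1 (carry-in 0); R=3 is free and consistent — try it ⇒ R=3.
Step 3. [Y] adding two 5-digit numbers gives at most 5+1 digits, and here it does — Y is that final carry and must be 1. So Y=1.
Step 4. [col 1: O + H ≡ R (mod 10)] column 1 reads O+H+carry(0)=R with O=8, R=3; with digits 1,3,8 already taken and all letters distinct, the only value for H is 5, so H=5.
Step 5. [col 2: Y + E ≡ O (mod 10)] from column 2 (Y=1, O=8, carry-in 1, digits 1,3,5,8 already taken and all letters distinct): E must equal 6 ⇒ E=6.
Step 6. [col 3: Y + E ≡ I (mod 10)] column 3: given Y=1, E=6, carry-in 0, and digits 1,3,5,6,8 already taken and all letters distinct, Y+E≡I (mod 10) forces I=7 ⇒ I=7.
Step 7. [col 4: W + I ≡ Y (mod 10)] from column 4 (I=7, Y=1, carry-in 0, digits 1,3,5,6,7,8 already taken and all letters distinct): W must equal 4 ⇒ W=4.
Step 8. [col 5: R + B ≡ R (mod 10)] column 5 reads R+B+carry(1)=R with R=3; with digits 1,3,4,5,6,7,8 already taken and all letters distinct, the only value for B is 9. So B=9.

Answer: B=9, E=6, H=5, I=7, O=8, R=3, W=4, Y=1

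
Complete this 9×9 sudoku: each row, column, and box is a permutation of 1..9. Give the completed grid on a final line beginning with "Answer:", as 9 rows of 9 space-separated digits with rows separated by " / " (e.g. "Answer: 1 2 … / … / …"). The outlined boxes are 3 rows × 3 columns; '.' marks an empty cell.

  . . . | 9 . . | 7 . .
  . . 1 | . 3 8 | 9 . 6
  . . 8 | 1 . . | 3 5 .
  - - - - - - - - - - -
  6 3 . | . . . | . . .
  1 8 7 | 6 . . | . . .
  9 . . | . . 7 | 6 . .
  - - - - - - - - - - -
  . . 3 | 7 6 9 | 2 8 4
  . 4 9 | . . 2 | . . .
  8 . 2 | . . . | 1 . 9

Step 1. [r3c9∈{2}] r3c9's peers cover all but 2, so r3c9=2.
Step 2. [r6c2∈{2,5}] box 4 places 2 nowhere but r6c2, so r6c2=2.
Step 3. [r2c8∈{4}] only 4 remains possible at r2c8, so r2c8=4.
Step 4. [r4c7∈{4,5,8}] 8 has one home in col 7: r4c7. So r4c7=8.
Step 5. [r4c6∈{1,4,5}] r4c6 is the only open cell in col 6 admitting 1, so r4c6=1.
Step 6. [r1c3∈{4,5,6}] in col 3, 6 fits only at r1c3, so r1c3=6.
Step 7. [r1c2∈{5}] r1c2 is down to just 5 ⇒ r1c2=5.
Step 8. [r1c6∈{4}] r1c6 is down to just 4. So r1c6=4.
Step 9. [r8c7∈{5}] only 5 remains possible at r8c7. So r8c7=5.
Step 10. [r8c1∈{7}] only 7 remains possible at r8c1. So r8c1=7.
Step 11. [r8c9∈{3}] r8c9 is down to just 3, so r8c9=3.
Step 12. [r1c5∈{2}] r1c5 has the single candidate 2 ⇒ r1c5=2.
Step 13. [r5c9∈{5}] r5c9's peers cover all but 5 ⇒ r5c9=5.
Step 14. [r4c4∈{2,4,5}] in col 4, 2 fits only at r4c4. So r4c4=2.
Step 15. [r5c6∈{3}] r5c6's peers cover all but 3. So r5c6=3.
Step 16. [r1c8∈{1}] nothing but 1 survives at r1c8. So r1c8=1.
Step 17. [r9c6∈{5}] r9c6 is down to just 5. So r9c6=5.
Step 18. [r9c5∈{4}] only 4 remains possible at r9c5. So r9c5=4.
Step 19. [r6c4∈{4,5,8}] 4 has one home in col 4: r6c4 ⇒ r6c4=4.
Step 20. [r9c8∈{6,7}] r9c8 is the only open cell in row 9 admitting 7. So r9c8=7.
Step 21. [r5c5∈{9}] r5c5 is down to just 9 ⇒ r5c5=9.
Step 22. [r6c5∈{5,8}] 8 has one home in row 6: r6c5. So r6c5=8.
Step 23. [r2c2∈{7}] only 7 remains possible at r2c2 ⇒ r2c2=7.
Step 24. [r4c5∈{5}] r4c5 has the single candidate 5, so r4c5=5.
Step 25. [r8c8∈{6}] r8c8 is down to just 6 ⇒ r8c8=6.
Step 26. [r4c8∈{9}] nothing but 9 survives at r4c8. So r4c8=9.
Step 27. [r3c2∈{9}] r3c2 has the single candidate 9 ⇒ r3c2=9.
Step 28. [r9c2∈{6}] nothing but 6 survives at r9c2. So r9c2=6.
Step 29. [r7c1∈{5}] r7c1's peers cover all but 5, so r7c1=5.
Step 30. [r3c1∈{4}] nothing but 4 survives at r3c1. So r3c1=4.
Step 31. [r9c4∈{3}] r9c4 is down to just 3. So r9c4=3.
Step 32. [r5c7∈{4}] nothing but 4 survives at r5c7 ⇒ r5c7=4.
Step 33. [r2c1∈{2}] only 2 remains possible at r2c1. So r2c1=2.
Step 34. [r1c9∈{8}] r1c9 has the single candidate 8. So r1c9=8.
Step 35. [r2c4∈{5}] nothing but 5 survives at r2c4 ⇒ r2c4=5.
Step 36. [r6c8∈{3}] r6c8 is down to just 3. So r6c8=3.
Step 37. [r8c5∈{1}] r8c5's peers cover all but 1, so r8c5=1.
Step 38. [r4c3∈{4}] nothing but 4 survives at r4c3. So r4c3=4.
Step 39. [r7c2∈{1}] only 1 remains possible at r7c2 ⇒ r7c2=1.
Step 40. [r3c5∈{7}] r3c5 has the single candidate 7 ⇒ r3c5=7.
Step 41. [r5c8∈{2}] r5c8 has the single candidate 2 ⇒ r5c8=2.
Step 42. [r6c9∈{1}] r6c9 is down to just 1. So r6c9=1.
Step 43. [r3c6∈{6}] r3c6 has the single candidate 6 ⇒ r3c6=6.
Step 44. [r6c3∈{5}] only 5 remains possible at r6c3 ⇒ r6c3=5.
Step 45. [r4c9∈{7}] r4c9's peers cover all but 7 ⇒ r4c9=7.
Step 46. [r8c4∈{8}] r8c4's peers cover all but 8, so r8c4=8.
Step 47. [r1c1∈{3}] r1c1 is down to just 3. So r1c1=3.

Answer: 3 5 6 9 2 4 7 1 8 / 2 7 1 5 3 8 9 4 6 / 4 9 8 1 7 6 3 5 2 / 6 3 4 2 5 1 8 9 7 / 1 8 7 6 9 3 4 2 5 / 9 2 5 4 8 7 6 3 1 / 5 1 3 7 6 9 2 8 4 / 7 4 9 8 1 2 5 6 3 / 8 6 2 3 4 5 1 7 9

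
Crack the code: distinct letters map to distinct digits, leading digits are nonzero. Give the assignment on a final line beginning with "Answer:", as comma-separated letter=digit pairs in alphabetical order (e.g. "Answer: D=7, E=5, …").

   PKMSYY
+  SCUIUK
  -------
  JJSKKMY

Step 1. [col 1: Y + K ≡ Y (mod 10)] in column 1 we have Y+K≡Y with carry-in 0; given nothing yet and all letters distinct, none taken yet, that pins K to 0 ⇒ K=0.
Step 2. [J] J is the leading digit of a 7-digit sum of two 6-digit numbers; the final carry is exactly 1. So J=1.
Step 3. [col 1: Y + K ≡ Y (mod 10)] column 1 (Y + K ≡ Y (mod 10), carry-in 0) doesn't pin Y yet; pick Y=9 and continue. So Y=9.
Step 4. [col 2: Y + U ≡ M (mod 10)] M=4 is one option consistent with column 2 (Y + U ≡ M (mod 10), carry-in 0) — take it. So M=4.
Step 5. [col 2: Y + U ≡ M (mod 10)] column 2 reads Y+U+carry(0)=M with Y=9, M=4; with digits 0,1,4,9 already taken and all letters distinct, the only value for U is 5 ⇒ U=5.
Step 6. [col 3: S + I ≡ K (mod 10)] no forcing yet in column 3 (carry-in 1); I=6 is free and consistent — try it. So I=6.
Step 7. [col 3: S + I ≡ K (mod 10)] from column 3 (I=6, K=0, carry-in 1, digits 0,1,4,5,6,9 already taken and all letters distinct): S must equal 3, so S=3.
Step 8. [col 5: K + C ≡ S (mod 10)] column 5 reads K+C+carry(1)=S with K=0, S=3; with digits 0,1,3,4,5,6,9 already taken and all letters distinct, the only value for C is 2 ⇒ C=2.
Step 9. [col 6: P + S ≡ J (mod 10)] in column 6 we have P+S≡J with carry-in 0; given S=3, J=1 and digits 0,1,2,3,4,5,6,9 already taken and all letters distinct, that pins P to 8 ⇒ P=8.

Answer: C=2, I=6, J=1, K=0, M=4, P=8, S=3, U=5, Y=9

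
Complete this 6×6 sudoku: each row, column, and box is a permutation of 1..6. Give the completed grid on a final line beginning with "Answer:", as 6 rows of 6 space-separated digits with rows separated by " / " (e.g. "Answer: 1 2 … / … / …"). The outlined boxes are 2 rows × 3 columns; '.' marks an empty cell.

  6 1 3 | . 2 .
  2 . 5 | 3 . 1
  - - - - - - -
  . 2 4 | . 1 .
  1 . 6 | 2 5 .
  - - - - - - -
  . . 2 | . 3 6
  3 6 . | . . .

Step 1. [r6c5∈{4}] r6c5 has the single candidate 4. So r6c5=4.
Step 2. [r5c2∈{4,5}] r5c2 is the only open cell in col 2 admitting 5 ⇒ r5c2=5.
Step 3. [r1c4∈{4,5}] col 4 places 4 nowhere but r1c4, so r1c4=4.
Step 4. [r6c4∈{1,5}] across col 4, 5 lands solely at r6c4 ⇒ r6c4=5.
Step 5. [r4c2∈{3}] nothing but 3 survives at r4c2 ⇒ r4c2=3.
Step 6. [r2c5∈{6}] only 6 remains possible at r2c5. So r2c5=6.
Step 7. [r1c6∈{5}] r1c6's peers cover all but 5, so r1c6=5.
Step 8. [r5c1∈{4}] nothing but 4 survives at r5c1 ⇒ r5c1=4.
Step 9. [r2c2∈{4}] r2c2's peers cover all but 4, so r2c2=4.
Step 10. [r6c3∈{1}] r6c3 is down to just 1, so r6c3=1.
Step 11. [r6c6∈{2}] r6c6 has the single candidate 2 ⇒ r6c6=2.
Step 12. [r3c6∈{3}] nothing but 3 survives at r3c6, so r3c6=3.
Step 13. [r4c6∈{4}] only 4 remains possible at r4c6, so r4c6=4.
Step 14. [r5c4∈{1}] r5c4's peers cover all but 1 ⇒ r5c4=1.
Step 15. [r3c1∈{5}] nothing but 5 survives at r3c1 ⇒ r3c1=5.
Step 16. [r3c4∈{6}] r3c4 is down to just 6 ⇒ r3c4=6.

Answer: 6 1 3 4 2 5 / 2 4 5 3 6 1 / 5 2 4 6 1 3 / 1 3 6 2 5 4 / 4 5 2 1 3 6 / 3 6 1 5 4 2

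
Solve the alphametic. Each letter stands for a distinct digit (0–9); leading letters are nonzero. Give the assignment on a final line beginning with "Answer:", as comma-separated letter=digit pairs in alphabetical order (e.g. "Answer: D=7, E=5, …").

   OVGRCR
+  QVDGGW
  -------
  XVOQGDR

Step 1. [X] X is the leading digit of a 7-digit sum of two 6-digit numbers; the final carry is exactly 1, so X=1.
Step 2. [col 1: R + W ≡ R (mod 10)] from column 1 (nothing yet, carry-in 0, digits 1 already taken and all letters distinct): W must equal 0 ⇒ W=0.
Step 3. [col 1: R + W ≡ R (mod 10)] column 1 (R + W ≡ R (mod 10), carry-in 0) doesn't pin R yet; pick R=9 and continue ⇒ R=9.
Step 4. [col 2: C + G ≡ D (mod 10)] D=2 is one option consistent with column 2 (C + G ≡ D (mod 10), carry-in 0) — take it, so D=2.
Step 5. [col 2: C + G ≡ D (mod 10)] several values work for C in column 2 (C + G ≡ D (mod 10), carry-in 0); try C=8 ⇒ C=8.
Step 6. [col 2: C + G ≡ D (mod 10)] column 2: given C=8, D=2, carry-in 0, and digits 0,1,2,8,9 already taken and all letters distinct, C+G≡D (mod 10) forces G=4, so G=4.
Step 7. [col 4: G + D ≡ Q (mod 10)] column 4 reads G+D+carry(1)=Q with G=4, D=2; with digits 0,1,2,4,8,9 already taken and all letters distinct, the only value for Q is 7, so Q=7.
Step 8. [col 5: V + V ≡ O (mod 10)] column 5 reads V+V+carry(0)=O with nothing yet; with digits 0,1,2,4,7,8,9 already taken and all letters distinct, the only value for V is 3. So V=3.
Step 9. [col 5: V + V ≡ O (mod 10)] column 5: given V=3, carry-in 0, and digits 0,1,2,3,4,7,8,9 already taken and all letters distinct, V+V≡O (mod 10) forces O=6. So O=6.

Answer: C=8, D=2, G=4, O=6, Q=7, R=9, V=3, W=0, X=1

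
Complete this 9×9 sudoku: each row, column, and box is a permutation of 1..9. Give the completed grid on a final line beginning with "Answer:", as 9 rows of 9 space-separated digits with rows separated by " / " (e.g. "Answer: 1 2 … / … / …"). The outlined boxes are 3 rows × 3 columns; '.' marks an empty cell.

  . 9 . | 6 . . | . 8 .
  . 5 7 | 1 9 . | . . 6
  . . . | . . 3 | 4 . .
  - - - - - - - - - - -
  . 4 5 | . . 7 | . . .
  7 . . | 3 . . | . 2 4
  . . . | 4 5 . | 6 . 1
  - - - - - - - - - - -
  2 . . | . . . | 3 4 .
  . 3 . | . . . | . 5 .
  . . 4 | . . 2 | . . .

Step 1. [r9c8∈{1,6,7,9}] 6 has one home in col 8: r9c8. So r9c8=6.
Step 2. [r3c8∈{1,7,9}] r3c8 is the only open cell in col 8 admitting 1, so r3c8=1.
Step 3. [r3c9∈{2,5,7,9}] row 3 places 9 nowhere but r3c9 ⇒ r3c9=9.
Step 4. [r3c4∈{2,5,7,8}] across row 3, 5 lands solely at r3c4, so r3c4=5.
Step 5. [r3c5∈{2,7,8}] r3c5 is the only open cell in row 3 admitting 7. So r3c5=7.
Step 6. [r2c6∈{4,8}] box 2 places 8 nowhere but r2c6. So r2c6=8.
Step 7. [r6c6∈{9}] r6c6's peers cover all but 9. So r6c6=9.
Step 8. [r1c5∈{2,4}] box 2 places 2 nowhere but r1c5, so r1c5=2.
Step 9. [r8c5∈{1,4,6,8}] 4 has one home in col 5: r8c5 ⇒ r8c5=4.
Step 10. [r2c8∈{3}] nothing but 3 survives at r2c8, so r2c8=3.
Step 11. [r5c7∈{5,8,9}] r5c7 is the only open cell in row 5 admitting 5. So r5c7=5.
Step 12. [r5c3∈{1,6,8,9}] r5c3 is the only open cell in row 5 admitting 9 ⇒ r5c3=9.
Step 13. [r7c4∈{7,8,9}] 9 has one home in row 7: r7c4 ⇒ r7c4=9.
Step 14. [r1c7∈{7}] r1c7's peers cover all but 7 ⇒ r1c7=7.
Step 15. [r8c9∈{2,7,8}] 2 has one home in col 9: r8c9, so r8c9=2.
Step 16. [r9c1∈{1,5,8,9}] r9c1 is the only open cell in row 9 admitting 5 ⇒ r9c1=5.
Step 17. [r8c1∈{1,6,8,9}] in col 1, 9 fits only at r8c1, so r8c1=9.
Step 18. [r9c7∈{1,8,9}] r9c7 is the only open cell in row 9 admitting 9. So r9c7=9.
Step 19. [r4c7∈{8}] r4c7's peers cover all but 8 ⇒ r4c7=8.
Step 20. [r5c5∈{1,6,8}] 8 has one home in box 5: r5c5, so r5c5=8.
Step 21. [r7c6∈{1,5,6}] in row 7, 5 fits only at r7c6. So r7c6=5.
Step 22. [r8c7∈{1}] r8c7 is down to just 1, so r8c7=1.
Step 23. [r8c6∈{6}] r8c6's peers cover all but 6, so r8c6=6.
Step 24. [r8c3∈{8}] nothing but 8 survives at r8c3, so r8c3=8.
Step 25. [r5c2∈{1,6}] across row 5, 6 lands solely at r5c2, so r5c2=6.
Step 26. [r7c5∈{1}] only 1 remains possible at r7c5, so r7c5=1.
Step 27. [r7c9∈{7,8}] 8 has one home in row 7: r7c9, so r7c9=8.
Step 28. [r3c1∈{6,8}] col 1 places 6 nowhere but r3c1 ⇒ r3c1=6.
Step 29. [r4c1∈{1,3}] 1 has one home in row 4: r4c1, so r4c1=1.
Step 30. [r9c9∈{7}] nothing but 7 survives at r9c9. So r9c9=7.
Step 31. [r3c2∈{2,8}] in row 3, 8 fits only at r3c2 ⇒ r3c2=8.
Step 32. [r6c2∈{2}] r6c2 is down to just 2. So r6c2=2.
Step 33. [r6c3∈{3}] r6c3's peers cover all but 3 ⇒ r6c3=3.
Step 34. [r1c6∈{4}] r1c6 has the single candidate 4. So r1c6=4.
Step 35. [r5c6∈{1}] r5c6 is down to just 1 ⇒ r5c6=1.
Step 36. [r9c2∈{1}] r9c2's peers cover all but 1, so r9c2=1.
Step 37. [r2c1∈{4}] r2c1 is down to just 4 ⇒ r2c1=4.
Step 38. [r9c4∈{8}] r9c4's peers cover all but 8, so r9c4=8.
Step 39. [r2c7∈{2}] r2c7 is down to just 2. So r2c7=2.
Step 40. [r4c9∈{3}] r4c9's peers cover all but 3 ⇒ r4c9=3.
Step 41. [r1c9∈{5}] r1c9's peers cover all but 5. So r1c9=5.
Step 42. [r8c4∈{7}] r8c4's peers cover all but 7, so r8c4=7.
Step 43. [r4c8∈{9}] r4c8 is down to just 9 ⇒ r4c8=9.
Step 44. [r4c5∈{6}] r4c5's peers cover all but 6 ⇒ r4c5=6.
Step 45. [r7c2∈{7}] only 7 remains possible at r7c2, so r7c2=7.
Step 46. [r3c3∈{2}] nothing but 2 survives at r3c3. So r3c3=2.
Step 47. [r4c4∈{2}] r4c4 is down to just 2, so r4c4=2.
Step 48. [r1c1∈{3}] only 3 remains possible at r1c1. So r1c1=3.
Step 49. [r6c1∈{8}] r6c1's peers cover all but 8 ⇒ r6c1=8.
Step 50. [r6c8∈{7}] r6c8's peers cover all but 7, so r6c8=7.
Step 51. [r7c3∈{6}] r7c3 is down to just 6. So r7c3=6.
Step 52. [r1c3∈{1}] nothing but 1 survives at r1c3, so r1c3=1.
Step 53. [r9c5∈{3}] r9c5's peers cover all but 3. So r9c5=3.

Answer: 3 9 1 6 2 4 7 8 5 / 4 5 7 1 9 8 2 3 6 / 6 8 2 5 7 3 4 1 9 / 1 4 5 2 6 7 8 9 3 / 7 6 9 3 8 1 5 2 4 / 8 2 3 4 5 9 6 7 1 / 2 7 6 9 1 5 3 4 8 / 9 3 8 7 4 6 1 5 2 / 5 1 4 8 3 2 9 6 7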